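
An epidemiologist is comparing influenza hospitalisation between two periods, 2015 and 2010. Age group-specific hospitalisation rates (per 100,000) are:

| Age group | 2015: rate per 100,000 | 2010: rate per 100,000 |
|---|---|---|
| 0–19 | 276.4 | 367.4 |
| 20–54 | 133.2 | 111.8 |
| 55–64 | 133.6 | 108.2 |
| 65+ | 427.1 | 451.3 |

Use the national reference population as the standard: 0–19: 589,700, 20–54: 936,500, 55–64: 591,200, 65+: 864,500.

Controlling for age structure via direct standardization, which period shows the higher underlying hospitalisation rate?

2010

Standard total = 2,981,900; weights = 0.1978, 0.3141, 0.1983, 0.2899.
2015: 0.1978×276.4 + 0.3141×133.2 + 0.1983×133.6 + 0.2899×427.1 = 246.8048 per 100,000.
2010: 0.1978×367.4 + 0.3141×111.8 + 0.1983×108.2 + 0.2899×451.3 = 260.0601 per 100,000.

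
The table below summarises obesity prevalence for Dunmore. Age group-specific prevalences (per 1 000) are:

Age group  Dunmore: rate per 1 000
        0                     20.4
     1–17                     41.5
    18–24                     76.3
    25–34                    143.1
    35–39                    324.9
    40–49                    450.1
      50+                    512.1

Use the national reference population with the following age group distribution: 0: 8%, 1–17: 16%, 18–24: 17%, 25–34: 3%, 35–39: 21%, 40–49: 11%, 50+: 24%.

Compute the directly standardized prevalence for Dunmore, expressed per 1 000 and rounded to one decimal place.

Standard weights: 0.08, 0.16, 0.17, 0.03, 0.21, 0.11, 0.24.
Standardized rate: 0.0800×20.4 + 0.1600×41.5 + 0.1700×76.3 + 0.0300×143.1 + 0.2100×324.9 + 0.1100×450.1 + 0.2400×512.1 = 266.1800 per 1 000.

266.2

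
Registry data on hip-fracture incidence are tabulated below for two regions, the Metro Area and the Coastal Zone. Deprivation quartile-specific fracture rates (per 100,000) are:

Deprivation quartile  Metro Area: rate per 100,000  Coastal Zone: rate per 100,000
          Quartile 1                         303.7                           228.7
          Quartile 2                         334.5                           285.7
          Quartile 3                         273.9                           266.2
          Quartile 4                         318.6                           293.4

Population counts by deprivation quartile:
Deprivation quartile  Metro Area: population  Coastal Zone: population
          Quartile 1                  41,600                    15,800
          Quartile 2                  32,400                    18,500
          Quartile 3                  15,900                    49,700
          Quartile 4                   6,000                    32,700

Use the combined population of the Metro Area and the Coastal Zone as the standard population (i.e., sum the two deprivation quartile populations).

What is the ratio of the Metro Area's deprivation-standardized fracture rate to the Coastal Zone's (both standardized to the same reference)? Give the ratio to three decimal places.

Combined standard total = 212,600; weights = 0.2700, 0.2394, 0.3086, 0.1820.
The Metro Area: 0.2700×303.7 + 0.2394×334.5 + 0.3086×273.9 + 0.1820×318.6 = 304.5912 per 100,000.
The Coastal Zone: 0.2700×228.7 + 0.2394×285.7 + 0.3086×266.2 + 0.1820×293.4 = 265.6952 per 100,000.
Ratio = 304.5912 ÷ 265.6952 = 1.14639.

1.146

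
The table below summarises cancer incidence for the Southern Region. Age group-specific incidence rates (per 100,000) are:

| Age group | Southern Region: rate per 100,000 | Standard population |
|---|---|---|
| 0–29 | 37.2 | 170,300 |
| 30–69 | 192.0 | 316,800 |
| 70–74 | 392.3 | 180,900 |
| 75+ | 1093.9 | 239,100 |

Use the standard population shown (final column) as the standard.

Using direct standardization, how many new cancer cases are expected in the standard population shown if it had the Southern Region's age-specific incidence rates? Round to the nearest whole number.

Expected new cancer cases = Σ (standard pop × age-specific rate ÷ 100,000)
= 170,300×37.2/100,000 + 316,800×192.0/100,000 + 180,900×392.3/100,000 + 239,100×1093.9/100,000
= 63.35 + 608.26 + 709.67 + 2615.51 = 3996.79.

3997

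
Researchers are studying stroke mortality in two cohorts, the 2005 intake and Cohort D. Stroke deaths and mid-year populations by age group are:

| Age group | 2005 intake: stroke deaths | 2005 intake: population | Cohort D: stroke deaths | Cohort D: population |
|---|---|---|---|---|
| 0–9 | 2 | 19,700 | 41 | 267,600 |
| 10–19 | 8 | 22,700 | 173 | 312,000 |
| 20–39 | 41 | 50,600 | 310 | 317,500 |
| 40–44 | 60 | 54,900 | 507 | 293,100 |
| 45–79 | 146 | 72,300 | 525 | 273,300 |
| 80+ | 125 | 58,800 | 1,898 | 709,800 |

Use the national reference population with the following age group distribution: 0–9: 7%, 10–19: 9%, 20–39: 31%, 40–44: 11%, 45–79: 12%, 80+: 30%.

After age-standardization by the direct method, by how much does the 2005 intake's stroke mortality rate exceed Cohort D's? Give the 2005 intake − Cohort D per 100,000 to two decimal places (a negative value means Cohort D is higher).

-29.60

Age-specific rates per 100,000 for the 2005 intake: 10.15, 35.24, 81.03, 109.29, 201.94, 212.59.
For Cohort D: 15.32, 55.45, 97.64, 172.98, 192.10, 267.40.
Standard weights: 0.07, 0.09, 0.31, 0.11, 0.12, 0.30.
The 2005 intake: 0.0700×10.15 + 0.0900×35.24 + 0.3100×81.03 + 0.1100×109.29 + 0.1200×201.94 + 0.3000×212.59 = 129.0308 per 100,000.
Cohort D: 0.0700×15.32 + 0.0900×55.45 + 0.3100×97.64 + 0.1100×172.98 + 0.1200×192.10 + 0.3000×267.40 = 158.6296 per 100,000.
Difference = 129.0308 − 158.6296 = -29.5988.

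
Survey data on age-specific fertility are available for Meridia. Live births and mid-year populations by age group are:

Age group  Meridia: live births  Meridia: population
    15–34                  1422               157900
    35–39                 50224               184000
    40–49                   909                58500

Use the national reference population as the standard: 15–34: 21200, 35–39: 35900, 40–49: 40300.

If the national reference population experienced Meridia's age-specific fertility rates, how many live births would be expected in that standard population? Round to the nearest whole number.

10616

Age-specific rates per 1000 for Meridia: 9.006, 272.957, 15.538.
Expected live births = Σ (standard pop × age-specific rate ÷ 1000)
= 21200×9.006/1000 + 35900×272.957/1000 + 40300×15.538/1000
= 190.92 + 9799.14 + 626.20 = 10616.26.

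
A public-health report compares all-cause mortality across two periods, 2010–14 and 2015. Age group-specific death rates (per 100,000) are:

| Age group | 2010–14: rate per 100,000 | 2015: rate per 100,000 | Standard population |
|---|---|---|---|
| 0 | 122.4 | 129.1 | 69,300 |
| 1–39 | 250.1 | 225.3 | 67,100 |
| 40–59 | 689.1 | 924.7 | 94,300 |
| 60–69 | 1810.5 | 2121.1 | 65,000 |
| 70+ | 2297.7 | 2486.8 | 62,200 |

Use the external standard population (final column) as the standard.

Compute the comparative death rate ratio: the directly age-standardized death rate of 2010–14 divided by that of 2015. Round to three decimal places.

0.869

Standard total = 357,900; weights = 0.1936, 0.1875, 0.2635, 0.1816, 0.1738.
2010–14: 0.1936×122.4 + 0.1875×250.1 + 0.2635×689.1 + 0.1816×1810.5 + 0.1738×2297.7 = 980.2895 per 100,000.
2015: 0.1936×129.1 + 0.1875×225.3 + 0.2635×924.7 + 0.1816×2121.1 + 0.1738×2486.8 = 1128.2870 per 100,000.
Ratio = 980.2895 ÷ 1128.2870 = 0.86883.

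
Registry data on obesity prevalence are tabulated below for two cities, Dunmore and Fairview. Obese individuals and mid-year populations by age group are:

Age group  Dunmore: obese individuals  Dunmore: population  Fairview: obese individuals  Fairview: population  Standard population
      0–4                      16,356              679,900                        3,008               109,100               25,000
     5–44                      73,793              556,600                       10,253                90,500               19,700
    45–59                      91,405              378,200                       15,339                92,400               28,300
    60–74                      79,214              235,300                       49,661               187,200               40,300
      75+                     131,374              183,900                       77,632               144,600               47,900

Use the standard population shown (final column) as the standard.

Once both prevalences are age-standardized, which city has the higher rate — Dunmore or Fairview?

Age-specific rates per 1,000 for Dunmore: 24.056, 132.578, 241.684, 336.651, 714.377.
For Fairview: 27.571, 113.293, 166.006, 265.283, 536.874.
Standard total = 161,200; weights = 0.1551, 0.1222, 0.1756, 0.2500, 0.2971.
Dunmore: 0.1551×24.056 + 0.1222×132.578 + 0.1756×241.684 + 0.2500×336.651 + 0.2971×714.377 = 358.8001 per 1,000.
Fairview: 0.1551×27.571 + 0.1222×113.293 + 0.1756×166.006 + 0.2500×265.283 + 0.2971×536.874 = 273.1161 per 1,000.
The crude rates (192.80 vs 249.91) would put Fairview higher, but that reflects its age composition; once standardized to a common age structure, Dunmore has the higher underlying rate.

Dunmore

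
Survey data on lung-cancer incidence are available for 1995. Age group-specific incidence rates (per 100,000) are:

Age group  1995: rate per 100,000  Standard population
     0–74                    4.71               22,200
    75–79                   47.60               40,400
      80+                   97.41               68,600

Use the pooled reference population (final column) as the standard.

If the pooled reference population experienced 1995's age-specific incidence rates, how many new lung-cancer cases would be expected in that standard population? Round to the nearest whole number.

87

Expected new lung-cancer cases = Σ (standard pop × age-specific rate ÷ 100,000)
= 22,200×4.71/100,000 + 40,400×47.60/100,000 + 68,600×97.41/100,000
= 1.05 + 19.23 + 66.82 = 87.10.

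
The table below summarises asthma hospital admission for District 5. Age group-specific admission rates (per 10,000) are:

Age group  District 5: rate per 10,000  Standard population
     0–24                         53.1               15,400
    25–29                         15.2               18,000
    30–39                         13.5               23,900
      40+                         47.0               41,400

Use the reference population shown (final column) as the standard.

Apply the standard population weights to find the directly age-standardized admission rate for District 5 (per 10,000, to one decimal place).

34.0

Standard total = 98,700; weights = 0.1560, 0.1824, 0.2421, 0.4195.
Standardized rate: 0.1560×53.1 + 0.1824×15.2 + 0.2421×13.5 + 0.4195×47.0 = 34.0404 per 10,000.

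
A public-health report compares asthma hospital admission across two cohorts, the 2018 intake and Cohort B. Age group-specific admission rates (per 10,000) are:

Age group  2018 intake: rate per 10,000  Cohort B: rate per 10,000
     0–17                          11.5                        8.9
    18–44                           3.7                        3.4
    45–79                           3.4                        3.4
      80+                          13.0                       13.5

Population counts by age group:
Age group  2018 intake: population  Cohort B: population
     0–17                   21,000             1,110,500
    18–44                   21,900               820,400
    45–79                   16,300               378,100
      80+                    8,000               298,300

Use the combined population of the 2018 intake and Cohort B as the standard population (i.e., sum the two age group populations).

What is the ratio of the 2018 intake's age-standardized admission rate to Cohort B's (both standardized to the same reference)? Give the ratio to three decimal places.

Combined standard total = 2,674,500; weights = 0.4231, 0.3149, 0.1475, 0.1145.
The 2018 intake: 0.4231×11.5 + 0.3149×3.7 + 0.1475×3.4 + 0.1145×13.0 = 8.0208 per 10,000.
Cohort B: 0.4231×8.9 + 0.3149×3.4 + 0.1475×3.4 + 0.1145×13.5 = 6.8836 per 10,000.
Ratio = 8.0208 ÷ 6.8836 = 1.16520.

1.165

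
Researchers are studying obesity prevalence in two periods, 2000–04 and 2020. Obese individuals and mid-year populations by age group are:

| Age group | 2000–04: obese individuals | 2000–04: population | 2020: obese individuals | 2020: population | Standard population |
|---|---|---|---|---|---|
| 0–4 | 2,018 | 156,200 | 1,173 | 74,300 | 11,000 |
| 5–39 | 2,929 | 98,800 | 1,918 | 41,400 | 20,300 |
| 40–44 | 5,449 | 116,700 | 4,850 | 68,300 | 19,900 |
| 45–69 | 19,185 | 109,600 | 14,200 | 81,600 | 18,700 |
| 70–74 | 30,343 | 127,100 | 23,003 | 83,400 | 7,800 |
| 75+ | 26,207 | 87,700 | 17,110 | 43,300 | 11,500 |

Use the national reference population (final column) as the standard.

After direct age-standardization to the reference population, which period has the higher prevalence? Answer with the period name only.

Age-specific rates per 1,000 for 2000–04: 12.919, 29.646, 46.692, 175.046, 238.733, 298.826.
For 2020: 15.787, 46.329, 71.010, 174.020, 275.815, 395.150.
Standard total = 89,200; weights = 0.1233, 0.2276, 0.2231, 0.2096, 0.0874, 0.1289.
2000–04: 0.1233×12.919 + 0.2276×29.646 + 0.2231×46.692 + 0.2096×175.046 + 0.0874×238.733 + 0.1289×298.826 = 114.8550 per 1,000.
2020: 0.1233×15.787 + 0.2276×46.329 + 0.2231×71.010 + 0.2096×174.020 + 0.0874×275.815 + 0.1289×395.150 = 139.8765 per 1,000.

2020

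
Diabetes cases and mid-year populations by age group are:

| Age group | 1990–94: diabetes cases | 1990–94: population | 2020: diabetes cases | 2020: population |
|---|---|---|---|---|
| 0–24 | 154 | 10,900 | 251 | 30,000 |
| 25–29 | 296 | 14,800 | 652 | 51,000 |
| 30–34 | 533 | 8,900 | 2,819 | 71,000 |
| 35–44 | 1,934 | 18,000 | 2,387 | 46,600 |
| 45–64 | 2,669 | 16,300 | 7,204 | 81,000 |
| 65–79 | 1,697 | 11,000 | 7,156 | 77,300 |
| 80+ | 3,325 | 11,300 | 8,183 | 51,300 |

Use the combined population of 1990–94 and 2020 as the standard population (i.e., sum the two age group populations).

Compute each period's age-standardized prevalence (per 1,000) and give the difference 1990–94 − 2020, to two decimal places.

Age-specific rates per 1,000 for 1990–94: 14.128, 20.000, 59.888, 107.444, 163.742, 154.273, 294.248.
For 2020: 8.367, 12.784, 39.704, 51.223, 88.938, 92.574, 159.513.
Combined standard total = 499,400; weights = 0.0819, 0.1318, 0.1600, 0.1294, 0.1948, 0.1768, 0.1254.
1990–94: 0.0819×14.128 + 0.1318×20.000 + 0.1600×59.888 + 0.1294×107.444 + 0.1948×163.742 + 0.1768×154.273 + 0.1254×294.248 = 123.3362 per 1,000.
2020: 0.0819×8.367 + 0.1318×12.784 + 0.1600×39.704 + 0.1294×51.223 + 0.1948×88.938 + 0.1768×92.574 + 0.1254×159.513 = 69.0394 per 1,000.
Difference = 123.3362 − 69.0394 = 54.2968.

54.30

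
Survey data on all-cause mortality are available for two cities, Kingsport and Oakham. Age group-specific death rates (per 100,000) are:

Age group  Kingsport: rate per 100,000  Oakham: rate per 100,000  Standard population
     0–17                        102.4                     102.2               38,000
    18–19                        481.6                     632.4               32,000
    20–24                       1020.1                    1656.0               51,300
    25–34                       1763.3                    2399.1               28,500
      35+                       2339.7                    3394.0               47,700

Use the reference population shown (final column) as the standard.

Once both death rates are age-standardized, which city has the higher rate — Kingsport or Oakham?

Standard total = 197,500; weights = 0.1924, 0.1620, 0.2597, 0.1443, 0.2415.
Kingsport: 0.1924×102.4 + 0.1620×481.6 + 0.2597×1020.1 + 0.1443×1763.3 + 0.2415×2339.7 = 1182.2343 per 100,000.
Oakham: 0.1924×102.2 + 0.1620×632.4 + 0.2597×1656.0 + 0.1443×2399.1 + 0.2415×3394.0 = 1718.1841 per 100,000.

Oakham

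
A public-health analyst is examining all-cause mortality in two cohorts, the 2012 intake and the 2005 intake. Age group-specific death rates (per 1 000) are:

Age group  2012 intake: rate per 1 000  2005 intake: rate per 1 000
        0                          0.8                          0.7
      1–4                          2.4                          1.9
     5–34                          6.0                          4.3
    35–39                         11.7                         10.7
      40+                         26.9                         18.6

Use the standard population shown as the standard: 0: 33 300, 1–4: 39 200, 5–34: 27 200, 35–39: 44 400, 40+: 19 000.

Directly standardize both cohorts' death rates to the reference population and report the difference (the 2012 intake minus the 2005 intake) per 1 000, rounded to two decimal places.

1.66

Standard total = 163 100; weights = 0.2042, 0.2403, 0.1668, 0.2722, 0.1165.
The 2012 intake: 0.2042×0.8 + 0.2403×2.4 + 0.1668×6.0 + 0.2722×11.7 + 0.1165×26.9 = 8.0595 per 1 000.
The 2005 intake: 0.2042×0.7 + 0.2403×1.9 + 0.1668×4.3 + 0.2722×10.7 + 0.1165×18.6 = 6.3963 per 1 000.
Difference = 8.0595 − 6.3963 = 1.6632.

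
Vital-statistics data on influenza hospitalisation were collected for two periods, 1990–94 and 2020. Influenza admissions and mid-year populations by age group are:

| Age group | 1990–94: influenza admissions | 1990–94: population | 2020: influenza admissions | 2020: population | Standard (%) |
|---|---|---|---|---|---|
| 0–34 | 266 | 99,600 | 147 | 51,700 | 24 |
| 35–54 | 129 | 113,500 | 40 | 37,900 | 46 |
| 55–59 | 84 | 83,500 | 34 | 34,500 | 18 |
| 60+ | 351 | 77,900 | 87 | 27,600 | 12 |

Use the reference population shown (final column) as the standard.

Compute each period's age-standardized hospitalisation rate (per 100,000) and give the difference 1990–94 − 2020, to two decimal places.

16.20

Age-specific rates per 100,000 for 1990–94: 267.07, 113.66, 100.60, 450.58.
For 2020: 284.33, 105.54, 98.55, 315.22.
Standard weights: 0.24, 0.46, 0.18, 0.12.
1990–94: 0.2400×267.07 + 0.4600×113.66 + 0.1800×100.60 + 0.1200×450.58 = 188.5554 per 100,000.
2020: 0.2400×284.33 + 0.4600×105.54 + 0.1800×98.55 + 0.1200×315.22 = 172.3539 per 100,000.
Difference = 188.5554 − 172.3539 = 16.2016.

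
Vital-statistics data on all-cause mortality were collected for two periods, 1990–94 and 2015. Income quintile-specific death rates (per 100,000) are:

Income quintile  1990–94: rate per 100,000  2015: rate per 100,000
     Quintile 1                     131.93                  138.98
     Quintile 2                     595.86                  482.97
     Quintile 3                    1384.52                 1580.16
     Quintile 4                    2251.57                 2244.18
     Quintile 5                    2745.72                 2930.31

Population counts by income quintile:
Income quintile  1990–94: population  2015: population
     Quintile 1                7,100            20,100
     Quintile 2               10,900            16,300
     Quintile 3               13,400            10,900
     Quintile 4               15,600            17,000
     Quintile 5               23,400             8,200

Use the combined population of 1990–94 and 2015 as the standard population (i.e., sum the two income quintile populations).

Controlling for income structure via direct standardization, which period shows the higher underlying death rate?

2015

Combined standard total = 142,900; weights = 0.1903, 0.1903, 0.1700, 0.2281, 0.2211.
1990–94: 0.1903×131.93 + 0.1903×595.86 + 0.1700×1384.52 + 0.2281×2251.57 + 0.2211×2745.72 = 1494.7912 per 100,000.
2015: 0.1903×138.98 + 0.1903×482.97 + 0.1700×1580.16 + 0.2281×2244.18 + 0.2211×2930.31 = 1547.0468 per 100,000.
The crude rates (1780.66 vs 1242.33) would put 1990–94 higher, but that reflects its income composition; once standardized to a common income structure, 2015 has the higher underlying rate.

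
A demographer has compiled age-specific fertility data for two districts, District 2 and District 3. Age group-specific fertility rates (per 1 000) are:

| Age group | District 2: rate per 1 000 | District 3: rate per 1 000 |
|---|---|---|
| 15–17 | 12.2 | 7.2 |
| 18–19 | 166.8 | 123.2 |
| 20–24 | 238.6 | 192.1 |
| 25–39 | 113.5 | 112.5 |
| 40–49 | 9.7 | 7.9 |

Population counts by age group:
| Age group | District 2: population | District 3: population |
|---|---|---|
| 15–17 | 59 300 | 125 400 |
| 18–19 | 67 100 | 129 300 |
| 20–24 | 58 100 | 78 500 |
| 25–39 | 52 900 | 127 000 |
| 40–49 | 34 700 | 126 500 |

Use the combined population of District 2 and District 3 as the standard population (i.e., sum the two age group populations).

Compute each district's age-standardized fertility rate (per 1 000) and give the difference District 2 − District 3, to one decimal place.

Combined standard total = 858 800; weights = 0.2151, 0.2287, 0.1591, 0.2095, 0.1877.
District 2: 0.2151×12.2 + 0.2287×166.8 + 0.1591×238.6 + 0.2095×113.5 + 0.1877×9.7 = 104.3175 per 1 000.
District 3: 0.2151×7.2 + 0.2287×123.2 + 0.1591×192.1 + 0.2095×112.5 + 0.1877×7.9 = 85.3277 per 1 000.
Difference = 104.3175 − 85.3277 = 18.9899.

19.0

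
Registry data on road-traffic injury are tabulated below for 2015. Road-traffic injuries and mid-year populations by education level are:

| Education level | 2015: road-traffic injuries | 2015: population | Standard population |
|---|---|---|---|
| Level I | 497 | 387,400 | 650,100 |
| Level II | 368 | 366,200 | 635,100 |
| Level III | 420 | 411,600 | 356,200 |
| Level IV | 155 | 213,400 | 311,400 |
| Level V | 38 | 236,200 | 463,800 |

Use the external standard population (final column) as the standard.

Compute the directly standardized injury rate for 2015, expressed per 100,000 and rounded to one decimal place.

Education-specific rates per 100,000 for 2015: 128.29, 100.49, 102.04, 72.63, 16.09.
Standard total = 2,416,600; weights = 0.2690, 0.2628, 0.1474, 0.1289, 0.1919.
Standardized rate: 0.2690×128.29 + 0.2628×100.49 + 0.1474×102.04 + 0.1289×72.63 + 0.1919×16.09 = 88.4097 per 100,000.

88.4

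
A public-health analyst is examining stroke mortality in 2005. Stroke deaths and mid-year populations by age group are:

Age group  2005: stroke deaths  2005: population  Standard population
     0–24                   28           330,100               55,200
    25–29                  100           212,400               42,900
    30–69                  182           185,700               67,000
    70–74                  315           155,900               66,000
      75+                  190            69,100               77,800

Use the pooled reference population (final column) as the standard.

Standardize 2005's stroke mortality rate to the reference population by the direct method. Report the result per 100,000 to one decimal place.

141.7

Age-specific rates per 100,000 for 2005: 8.48, 47.08, 98.01, 202.05, 274.96.
Standard total = 308,900; weights = 0.1787, 0.1389, 0.2169, 0.2137, 0.2519.
Standardized rate: 0.1787×8.48 + 0.1389×47.08 + 0.2169×98.01 + 0.2137×202.05 + 0.2519×274.96 = 141.7357 per 100,000.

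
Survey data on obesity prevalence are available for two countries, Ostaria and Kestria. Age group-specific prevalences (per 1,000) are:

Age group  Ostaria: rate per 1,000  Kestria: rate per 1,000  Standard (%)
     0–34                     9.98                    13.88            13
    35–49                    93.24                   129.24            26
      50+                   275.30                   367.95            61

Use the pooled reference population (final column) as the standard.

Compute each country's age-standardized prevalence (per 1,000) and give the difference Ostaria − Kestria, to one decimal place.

-66.4

Standard weights: 0.13, 0.26, 0.61.
Ostaria: 0.1300×9.98 + 0.2600×93.24 + 0.6100×275.30 = 193.4728 per 1,000.
Kestria: 0.1300×13.88 + 0.2600×129.24 + 0.6100×367.95 = 259.8563 per 1,000.
Difference = 193.4728 − 259.8563 = -66.3835.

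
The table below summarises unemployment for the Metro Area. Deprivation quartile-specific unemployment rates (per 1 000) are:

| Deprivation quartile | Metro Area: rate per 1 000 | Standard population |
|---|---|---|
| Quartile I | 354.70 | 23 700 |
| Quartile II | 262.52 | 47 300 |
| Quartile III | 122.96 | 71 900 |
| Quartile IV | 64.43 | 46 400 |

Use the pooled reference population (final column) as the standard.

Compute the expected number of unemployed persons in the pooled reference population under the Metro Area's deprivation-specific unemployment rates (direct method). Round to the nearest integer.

Expected unemployed persons = Σ (standard pop × deprivation-specific rate ÷ 1 000)
= 23 700×354.70/1 000 + 47 300×262.52/1 000 + 71 900×122.96/1 000 + 46 400×64.43/1 000
= 8406.39 + 12417.20 + 8840.82 + 2989.55 = 32653.96.

32654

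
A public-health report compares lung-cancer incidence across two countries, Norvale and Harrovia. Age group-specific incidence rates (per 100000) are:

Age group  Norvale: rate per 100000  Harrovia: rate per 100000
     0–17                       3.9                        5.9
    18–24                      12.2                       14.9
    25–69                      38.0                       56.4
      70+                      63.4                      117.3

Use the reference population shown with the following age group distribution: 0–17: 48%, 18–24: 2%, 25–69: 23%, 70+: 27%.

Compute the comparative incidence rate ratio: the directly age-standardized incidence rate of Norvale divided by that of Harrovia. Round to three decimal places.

0.586

Standard weights: 0.48, 0.02, 0.23, 0.27.
Norvale: 0.4800×3.9 + 0.0200×12.2 + 0.2300×38.0 + 0.2700×63.4 = 27.9740 per 100000.
Harrovia: 0.4800×5.9 + 0.0200×14.9 + 0.2300×56.4 + 0.2700×117.3 = 47.7730 per 100000.
Ratio = 27.9740 ÷ 47.7730 = 0.58556.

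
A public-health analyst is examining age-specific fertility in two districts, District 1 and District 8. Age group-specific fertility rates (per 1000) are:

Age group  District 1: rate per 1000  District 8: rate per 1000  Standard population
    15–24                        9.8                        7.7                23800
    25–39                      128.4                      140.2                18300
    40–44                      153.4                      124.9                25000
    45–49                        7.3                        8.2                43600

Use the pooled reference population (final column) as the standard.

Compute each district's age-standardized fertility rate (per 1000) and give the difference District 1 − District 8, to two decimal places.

4.58

Standard total = 110700; weights = 0.2150, 0.1653, 0.2258, 0.3939.
District 1: 0.2150×9.8 + 0.1653×128.4 + 0.2258×153.4 + 0.3939×7.3 = 60.8513 per 1000.
District 8: 0.2150×7.7 + 0.1653×140.2 + 0.2258×124.9 + 0.3939×8.2 = 56.2687 per 1000.
Difference = 60.8513 − 56.2687 = 4.5827.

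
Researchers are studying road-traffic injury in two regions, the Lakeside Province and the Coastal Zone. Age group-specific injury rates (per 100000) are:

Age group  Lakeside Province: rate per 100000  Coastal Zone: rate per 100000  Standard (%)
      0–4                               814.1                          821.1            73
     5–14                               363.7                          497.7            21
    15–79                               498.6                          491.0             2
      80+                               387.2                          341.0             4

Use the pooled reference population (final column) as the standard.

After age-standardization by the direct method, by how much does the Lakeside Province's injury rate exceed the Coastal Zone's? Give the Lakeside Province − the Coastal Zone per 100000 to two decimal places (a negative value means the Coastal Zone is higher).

-31.25

Standard weights: 0.73, 0.21, 0.02, 0.04.
The Lakeside Province: 0.7300×814.1 + 0.2100×363.7 + 0.0200×498.6 + 0.0400×387.2 = 696.1300 per 100000.
The Coastal Zone: 0.7300×821.1 + 0.2100×497.7 + 0.0200×491.0 + 0.0400×341.0 = 727.3800 per 100000.
Difference = 696.1300 − 727.3800 = -31.2500.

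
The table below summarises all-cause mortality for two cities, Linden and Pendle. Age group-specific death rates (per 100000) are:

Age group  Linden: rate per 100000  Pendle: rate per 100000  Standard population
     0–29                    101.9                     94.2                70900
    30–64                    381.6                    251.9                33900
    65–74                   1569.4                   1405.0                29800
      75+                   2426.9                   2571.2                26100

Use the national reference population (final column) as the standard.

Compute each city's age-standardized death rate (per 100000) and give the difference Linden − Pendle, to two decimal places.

Standard total = 160700; weights = 0.4412, 0.2110, 0.1854, 0.1624.
Linden: 0.4412×101.9 + 0.2110×381.6 + 0.1854×1569.4 + 0.1624×2426.9 = 810.6482 per 100000.
Pendle: 0.4412×94.2 + 0.2110×251.9 + 0.1854×1405.0 + 0.1624×2571.2 = 772.8408 per 100000.
Difference = 810.6482 − 772.8408 = 37.8074.

37.81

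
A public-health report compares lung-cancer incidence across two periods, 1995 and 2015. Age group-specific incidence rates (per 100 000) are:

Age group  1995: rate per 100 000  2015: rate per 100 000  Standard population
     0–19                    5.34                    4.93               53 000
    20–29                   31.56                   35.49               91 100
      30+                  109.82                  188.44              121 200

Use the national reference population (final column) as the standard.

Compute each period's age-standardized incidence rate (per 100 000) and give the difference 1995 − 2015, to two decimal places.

-37.18

Standard total = 265 300; weights = 0.1998, 0.3434, 0.4568.
1995: 0.1998×5.34 + 0.3434×31.56 + 0.4568×109.82 = 62.0743 per 100 000.
2015: 0.1998×4.93 + 0.3434×35.49 + 0.4568×188.44 = 99.2588 per 100 000.
Difference = 62.0743 − 99.2588 = -37.1845.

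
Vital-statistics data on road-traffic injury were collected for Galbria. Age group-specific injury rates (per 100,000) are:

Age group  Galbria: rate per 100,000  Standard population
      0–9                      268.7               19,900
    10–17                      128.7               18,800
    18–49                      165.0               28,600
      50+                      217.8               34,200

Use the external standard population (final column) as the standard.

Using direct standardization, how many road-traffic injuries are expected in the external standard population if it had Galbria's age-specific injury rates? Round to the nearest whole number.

199

Expected road-traffic injuries = Σ (standard pop × age-specific rate ÷ 100,000)
= 19,900×268.7/100,000 + 18,800×128.7/100,000 + 28,600×165.0/100,000 + 34,200×217.8/100,000
= 53.47 + 24.20 + 47.19 + 74.49 = 199.34.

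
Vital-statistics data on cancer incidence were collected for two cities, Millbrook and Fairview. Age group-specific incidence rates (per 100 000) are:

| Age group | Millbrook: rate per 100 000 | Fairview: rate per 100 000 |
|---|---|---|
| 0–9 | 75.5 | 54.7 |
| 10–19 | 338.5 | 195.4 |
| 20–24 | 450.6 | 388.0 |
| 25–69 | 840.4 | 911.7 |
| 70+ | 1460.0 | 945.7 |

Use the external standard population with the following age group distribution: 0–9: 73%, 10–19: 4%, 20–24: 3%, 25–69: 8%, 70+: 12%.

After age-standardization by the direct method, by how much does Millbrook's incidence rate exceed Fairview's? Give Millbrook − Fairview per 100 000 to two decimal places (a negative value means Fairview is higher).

Standard weights: 0.73, 0.04, 0.03, 0.08, 0.12.
Millbrook: 0.7300×75.5 + 0.0400×338.5 + 0.0300×450.6 + 0.0800×840.4 + 0.1200×1460.0 = 324.6050 per 100 000.
Fairview: 0.7300×54.7 + 0.0400×195.4 + 0.0300×388.0 + 0.0800×911.7 + 0.1200×945.7 = 245.8070 per 100 000.
Difference = 324.6050 − 245.8070 = 78.7980.

78.80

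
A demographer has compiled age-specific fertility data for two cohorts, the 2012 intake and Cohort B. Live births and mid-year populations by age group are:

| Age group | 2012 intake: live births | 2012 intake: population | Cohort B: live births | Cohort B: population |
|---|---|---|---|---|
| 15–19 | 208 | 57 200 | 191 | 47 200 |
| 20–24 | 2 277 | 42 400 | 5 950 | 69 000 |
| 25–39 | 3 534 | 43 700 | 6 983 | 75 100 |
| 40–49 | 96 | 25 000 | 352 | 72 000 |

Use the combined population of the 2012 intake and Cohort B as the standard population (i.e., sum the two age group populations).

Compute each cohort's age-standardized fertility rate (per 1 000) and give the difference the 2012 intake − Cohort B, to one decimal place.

Age-specific rates per 1 000 for the 2012 intake: 3.636, 53.703, 80.870, 3.840.
For Cohort B: 4.047, 86.232, 92.983, 4.889.
Combined standard total = 431 600; weights = 0.2419, 0.2581, 0.2753, 0.2247.
The 2012 intake: 0.2419×3.636 + 0.2581×53.703 + 0.2753×80.870 + 0.2247×3.840 = 37.8636 per 1 000.
Cohort B: 0.2419×4.047 + 0.2581×86.232 + 0.2753×92.983 + 0.2247×4.889 = 49.9288 per 1 000.
Difference = 37.8636 − 49.9288 = -12.0652.

-12.1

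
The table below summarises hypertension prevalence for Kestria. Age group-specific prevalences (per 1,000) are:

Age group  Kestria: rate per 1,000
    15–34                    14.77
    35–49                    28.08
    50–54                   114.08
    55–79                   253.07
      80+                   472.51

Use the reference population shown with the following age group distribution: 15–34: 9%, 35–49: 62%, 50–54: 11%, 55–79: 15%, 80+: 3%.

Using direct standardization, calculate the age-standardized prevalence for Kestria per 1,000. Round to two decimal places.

Standard weights: 0.09, 0.62, 0.11, 0.15, 0.03.
Standardized rate: 0.0900×14.77 + 0.6200×28.08 + 0.1100×114.08 + 0.1500×253.07 + 0.0300×472.51 = 83.4235 per 1,000.

83.42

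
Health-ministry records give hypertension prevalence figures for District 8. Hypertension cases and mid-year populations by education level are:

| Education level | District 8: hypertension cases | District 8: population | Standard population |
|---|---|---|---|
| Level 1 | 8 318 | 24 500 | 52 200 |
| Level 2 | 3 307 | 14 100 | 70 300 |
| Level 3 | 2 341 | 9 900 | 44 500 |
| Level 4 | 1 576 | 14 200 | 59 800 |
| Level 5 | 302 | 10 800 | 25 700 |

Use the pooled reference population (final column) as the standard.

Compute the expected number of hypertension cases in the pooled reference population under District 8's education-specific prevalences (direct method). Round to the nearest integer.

52089

Education-specific rates per 1 000 for District 8: 339.510, 234.539, 236.465, 110.986, 27.963.
Expected hypertension cases = Σ (standard pop × education-specific rate ÷ 1 000)
= 52 200×339.510/1 000 + 70 300×234.539/1 000 + 44 500×236.465/1 000 + 59 800×110.986/1 000 + 25 700×27.963/1 000
= 17722.43 + 16488.09 + 10522.68 + 6636.96 + 718.65 = 52088.81.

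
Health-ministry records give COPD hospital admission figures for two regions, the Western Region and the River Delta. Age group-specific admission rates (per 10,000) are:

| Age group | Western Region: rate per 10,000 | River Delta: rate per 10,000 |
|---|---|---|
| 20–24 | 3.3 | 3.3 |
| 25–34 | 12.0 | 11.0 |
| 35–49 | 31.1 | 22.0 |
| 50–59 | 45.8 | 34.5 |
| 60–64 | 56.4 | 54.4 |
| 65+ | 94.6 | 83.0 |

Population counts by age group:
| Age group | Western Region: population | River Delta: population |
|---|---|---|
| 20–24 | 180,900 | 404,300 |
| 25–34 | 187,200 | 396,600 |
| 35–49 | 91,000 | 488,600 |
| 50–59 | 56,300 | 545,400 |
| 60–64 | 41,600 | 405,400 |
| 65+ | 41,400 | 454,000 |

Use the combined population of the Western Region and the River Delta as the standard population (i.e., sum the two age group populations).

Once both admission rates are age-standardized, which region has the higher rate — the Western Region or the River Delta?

Combined standard total = 3,292,700; weights = 0.1777, 0.1773, 0.1760, 0.1827, 0.1358, 0.1505.
The Western Region: 0.1777×3.3 + 0.1773×12.0 + 0.1760×31.1 + 0.1827×45.8 + 0.1358×56.4 + 0.1505×94.6 = 38.4474 per 10,000.
The River Delta: 0.1777×3.3 + 0.1773×11.0 + 0.1760×22.0 + 0.1827×34.5 + 0.1358×54.4 + 0.1505×83.0 = 32.5866 per 10,000.
The crude rates (24.26 vs 35.26) would put the River Delta higher, but that reflects its age composition; once standardized to a common age structure, the Western Region has the higher underlying rate.

Western Region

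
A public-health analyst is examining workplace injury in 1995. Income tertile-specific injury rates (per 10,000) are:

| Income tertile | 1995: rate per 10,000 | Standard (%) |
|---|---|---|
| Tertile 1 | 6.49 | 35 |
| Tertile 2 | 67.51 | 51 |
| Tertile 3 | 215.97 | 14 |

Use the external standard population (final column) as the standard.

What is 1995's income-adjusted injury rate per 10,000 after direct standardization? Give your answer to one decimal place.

Standard weights: 0.35, 0.51, 0.14.
Standardized rate: 0.3500×6.49 + 0.5100×67.51 + 0.1400×215.97 = 66.9374 per 10,000.

66.9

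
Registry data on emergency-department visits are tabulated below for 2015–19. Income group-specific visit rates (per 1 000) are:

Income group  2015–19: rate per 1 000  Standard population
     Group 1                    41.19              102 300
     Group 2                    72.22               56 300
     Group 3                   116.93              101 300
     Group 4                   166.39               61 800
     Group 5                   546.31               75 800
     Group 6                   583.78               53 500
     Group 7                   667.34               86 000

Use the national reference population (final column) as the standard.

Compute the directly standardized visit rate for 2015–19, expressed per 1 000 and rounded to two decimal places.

Standard total = 537 000; weights = 0.1905, 0.1048, 0.1886, 0.1151, 0.1412, 0.0996, 0.1601.
Standardized rate: 0.1905×41.19 + 0.1048×72.22 + 0.1886×116.93 + 0.1151×166.39 + 0.1412×546.31 + 0.0996×583.78 + 0.1601×667.34 = 298.7736 per 1 000.

298.77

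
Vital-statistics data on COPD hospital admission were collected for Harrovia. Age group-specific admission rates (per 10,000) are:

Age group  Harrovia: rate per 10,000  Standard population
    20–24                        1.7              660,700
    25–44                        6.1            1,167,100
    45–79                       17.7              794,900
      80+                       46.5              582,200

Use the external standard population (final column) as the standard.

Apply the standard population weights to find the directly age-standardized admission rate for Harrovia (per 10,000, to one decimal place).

Standard total = 3,204,900; weights = 0.2062, 0.3642, 0.2480, 0.1817.
Standardized rate: 0.2062×1.7 + 0.3642×6.1 + 0.2480×17.7 + 0.1817×46.5 = 15.4091 per 10,000.

15.4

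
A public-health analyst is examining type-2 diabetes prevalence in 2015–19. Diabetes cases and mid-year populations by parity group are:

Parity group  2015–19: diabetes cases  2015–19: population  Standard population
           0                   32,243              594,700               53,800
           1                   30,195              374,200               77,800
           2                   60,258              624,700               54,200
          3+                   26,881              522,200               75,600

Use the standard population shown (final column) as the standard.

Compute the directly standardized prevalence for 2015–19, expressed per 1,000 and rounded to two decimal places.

70.06

Parity-specific rates per 1,000 for 2015–19: 54.217, 80.692, 96.459, 51.476.
Standard total = 261,400; weights = 0.2058, 0.2976, 0.2073, 0.2892.
Standardized rate: 0.2058×54.217 + 0.2976×80.692 + 0.2073×96.459 + 0.2892×51.476 = 70.0629 per 1,000.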